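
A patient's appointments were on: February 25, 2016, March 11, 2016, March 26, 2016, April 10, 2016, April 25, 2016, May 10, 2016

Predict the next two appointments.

Gaps between consecutive events: 15, 15, 15, 15, 15 days — a constant 15-day interval.
May 10, 2016 + 15 days = May 25, 2016.
May 25, 2016 + 15 days = June 9, 2016.

May 25, 2016; June 9, 2016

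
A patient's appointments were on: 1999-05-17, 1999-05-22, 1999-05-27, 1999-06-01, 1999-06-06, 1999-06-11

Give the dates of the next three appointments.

1999-06-16, 1999-06-21, 1999-06-26

Every event comes 5 days after the last (5, 5, 5, 5, 5).
1999-06-11 + 5 days = 1999-06-16.
1999-06-16 + 5 days = 1999-06-21.
1999-06-21 + 5 days = 1999-06-26.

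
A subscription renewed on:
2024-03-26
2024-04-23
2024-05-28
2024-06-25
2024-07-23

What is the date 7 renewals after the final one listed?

Gaps: 28, 35, 28, 28 days — a mix of 28 and 35. Every date is a Tuesday.
Each is the 4th Tuesday of its month.
4th Tuesday of August 2024: 2024-08-27.
4th Tuesday of September 2024: 2024-09-24.
4th Tuesday of October 2024: 2024-10-22.
4th Tuesday of November 2024: 2024-11-26.
December 2024 — 4th Tuesday is 2024-12-24.
January 2025 — 4th Tuesday is 2025-01-28.
February 2025 — 4th Tuesday is 2025-02-25.

2025-02-25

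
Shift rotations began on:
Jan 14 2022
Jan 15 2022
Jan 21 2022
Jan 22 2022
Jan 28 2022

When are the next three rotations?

Gaps: 1, 6, 1, 6 days — not constant, but cyclic with period 2.
The events fall on every Friday and Saturday.
Next Saturday: Jan 29 2022.
Next Friday: Feb 4 2022.
Next Saturday: Feb 5 2022.

Jan 29 2022, Feb 4 2022, Feb 5 2022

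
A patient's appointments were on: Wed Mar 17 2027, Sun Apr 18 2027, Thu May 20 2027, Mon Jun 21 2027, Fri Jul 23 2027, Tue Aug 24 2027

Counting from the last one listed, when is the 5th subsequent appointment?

Mon Jan 31 2028

Gaps between consecutive events: 32, 32, 32, 32, 32 days — a constant 32-day interval.
Tue Aug 24 2027 + 32 days = Sat Sep 25 2027.
Sat Sep 25 2027 + 32 days = Wed Oct 27 2027.
Wed Oct 27 2027 + 32 days = Sun Nov 28 2027.
Sun Nov 28 2027 + 32 days = Thu Dec 30 2027.
Thu Dec 30 2027 + 32 days = Mon Jan 31 2028.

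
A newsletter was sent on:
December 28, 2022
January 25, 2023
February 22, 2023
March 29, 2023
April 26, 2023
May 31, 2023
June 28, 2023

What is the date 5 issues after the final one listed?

These are Wednesdays with 28, 28, 35, 28, 35, 28-day gaps.
Each is the final Wednesday of its month — March 29, 2023 is past the 28th, so '4th Wednesday' doesn't fit.
Last Wednesday of July 2023: July 26, 2023.
August 2023 ends with Wednesday August 30, 2023.
September 2023 ends with Wednesday September 27, 2023.
Last Wednesday of October 2023: October 25, 2023.
Last Wednesday of November 2023: November 29, 2023.

November 29, 2023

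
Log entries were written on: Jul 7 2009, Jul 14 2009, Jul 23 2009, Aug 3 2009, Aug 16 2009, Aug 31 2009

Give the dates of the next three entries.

Sep 17 2009, Oct 6 2009, Oct 27 2009

Intervals are 7, 9, 11, 13, 15 days — an arithmetic progression with common difference 2.
Next gap: 17 days. Aug 31 2009 + 17 days = Sep 17 2009.
Next gap: 19 days. Sep 17 2009 + 19 days = Oct 6 2009.
Next gap: 21 days. Oct 6 2009 + 21 days = Oct 27 2009.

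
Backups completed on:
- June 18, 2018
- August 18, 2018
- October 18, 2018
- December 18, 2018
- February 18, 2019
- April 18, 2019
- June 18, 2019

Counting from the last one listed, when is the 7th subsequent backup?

August 18, 2020

The day-of-month is always 18 (61, 61, 61, 62, 59, 61 days between events).
So this recurs on the 18th of every 2 months.
August 2019: August 18, 2019.
October 2019: October 18, 2019.
December 2019: December 18, 2019.
Next: February 2020 → February 18, 2020.
April 2020: April 18, 2020.
Next: June 2020 → June 18, 2020.
Next: August 2020 → August 18, 2020.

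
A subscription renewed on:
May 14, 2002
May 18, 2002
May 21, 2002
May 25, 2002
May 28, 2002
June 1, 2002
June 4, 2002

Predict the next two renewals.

Every event lands on a Tuesday or Saturday (gaps cycle 4, 3, 4, 3, 4, 3).
So the schedule is: every Tuesday and Saturday.
The following Saturday is June 8, 2002.
The following Tuesday is June 11, 2002.

June 8, 2002; June 11, 2002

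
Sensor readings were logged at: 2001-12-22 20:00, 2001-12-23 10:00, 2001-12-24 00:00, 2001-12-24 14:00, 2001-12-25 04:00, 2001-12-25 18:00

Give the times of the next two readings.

Gaps: 14, 14, 14, 14, 14 hours — each event is 14 hours after the previous one.
2001-12-25 18:00 + 14 h = 2001-12-26 08:00.
2001-12-26 08:00 + 14 h = 2001-12-26 22:00.

2001-12-26 08:00, 2001-12-26 22:00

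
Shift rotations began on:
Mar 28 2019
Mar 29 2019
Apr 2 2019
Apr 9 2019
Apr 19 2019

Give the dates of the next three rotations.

The spacing grows by 3 each time: 1, 4, 7, 10 days.
Next gap: 13 days. Apr 19 2019 + 13 days = May 2 2019.
Next gap: 16 days. May 2 2019 + 16 days = May 18 2019.
Next gap: 19 days. May 18 2019 + 19 days = Jun 6 2019.

May 2 2019, May 18 2019, Jun 6 2019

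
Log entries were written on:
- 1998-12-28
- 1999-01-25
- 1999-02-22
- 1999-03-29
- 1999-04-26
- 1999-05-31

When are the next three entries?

1999-06-28, 1999-07-26, 1999-08-30

Every date is a Monday; gaps 28, 28, 35, 28, 35 days.
Each is the last Monday of its month (at least one falls on the 29th or later, ruling out '4th Monday').
June 1999 ends with Monday 1999-06-28.
Last Monday of July 1999: 1999-07-26.
Last Monday of August 1999: 1999-08-30.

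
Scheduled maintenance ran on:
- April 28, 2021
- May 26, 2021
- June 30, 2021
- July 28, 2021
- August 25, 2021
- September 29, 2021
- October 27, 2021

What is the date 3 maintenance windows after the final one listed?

All Wednesdays; the gaps (28, 35, 28, 28, 35, 28) vary with month length.
This is the last Wednesday of each month.
November 2021 ends with Wednesday November 24, 2021.
December 2021 ends with Wednesday December 29, 2021.
January 2022 ends with Wednesday January 26, 2022.

January 26, 2022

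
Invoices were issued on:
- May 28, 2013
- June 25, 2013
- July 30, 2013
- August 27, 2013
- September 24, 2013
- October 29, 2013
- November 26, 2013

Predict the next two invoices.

December 31, 2013; January 28, 2014

These are Tuesdays with 28, 35, 28, 28, 35, 28-day gaps.
Each is the final Tuesday of its month — July 30, 2013 is past the 28th, so '4th Tuesday' doesn't fit.
Last Tuesday of December 2013: December 31, 2013.
January 2014 ends with Tuesday January 28, 2014.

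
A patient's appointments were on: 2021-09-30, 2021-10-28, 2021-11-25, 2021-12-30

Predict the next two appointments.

2022-01-27, 2022-02-24

Every date is a Thursday; gaps 28, 28, 35 days.
Each is the last Thursday of its month (at least one falls on the 29th or later, ruling out '4th Thursday').
Last Thursday of January 2022: 2022-01-27.
Last Thursday of February 2022: 2022-02-24.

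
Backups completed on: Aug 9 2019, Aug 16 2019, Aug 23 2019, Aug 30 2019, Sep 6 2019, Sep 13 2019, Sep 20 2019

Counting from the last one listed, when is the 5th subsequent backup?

The spacing is 7, 7, 7, 7, 7, 7 days — always 7 days.
Sep 20 2019 + 7 days = Sep 27 2019.
Sep 27 2019 + 7 days = Oct 4 2019.
Oct 4 2019 + 7 days = Oct 11 2019.
Oct 11 2019 + 7 days = Oct 18 2019.
Oct 18 2019 + 7 days = Oct 25 2019.

Oct 25 2019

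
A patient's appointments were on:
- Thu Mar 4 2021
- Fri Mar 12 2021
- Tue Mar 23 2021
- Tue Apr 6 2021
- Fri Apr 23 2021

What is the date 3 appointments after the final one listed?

Gaps: 8, 11, 14, 17 days — each gap is 3 larger than the previous one.
Next gap: 20 days. Fri Apr 23 2021 + 20 days = Thu May 13 2021.
Next gap: 23 days. Thu May 13 2021 + 23 days = Sat Jun 5 2021.
Next gap: 26 days. Sat Jun 5 2021 + 26 days = Thu Jul 1 2021.

Thu Jul 1 2021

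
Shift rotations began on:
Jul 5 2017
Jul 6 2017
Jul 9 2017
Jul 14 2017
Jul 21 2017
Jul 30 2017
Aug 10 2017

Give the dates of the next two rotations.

Aug 23 2017, Sep 7 2017

Intervals are 1, 3, 5, 7, 9, 11 days — an arithmetic progression with common difference 2.
Next gap: 13 days. Aug 10 2017 + 13 days = Aug 23 2017.
Next gap: 15 days. Aug 23 2017 + 15 days = Sep 7 2017.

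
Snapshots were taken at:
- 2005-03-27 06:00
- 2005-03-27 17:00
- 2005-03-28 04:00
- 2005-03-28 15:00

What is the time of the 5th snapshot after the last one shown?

Gaps: 11, 11, 11 hours — each event is 11 hours after the previous one.
2005-03-28 15:00 + 11 h = 2005-03-29 02:00.
2005-03-29 02:00 + 11 h = 2005-03-29 13:00.
2005-03-29 13:00 + 11 h = 2005-03-30 00:00.
2005-03-30 00:00 + 11 h = 2005-03-30 11:00.
2005-03-30 11:00 + 11 h = 2005-03-30 22:00.

2005-03-30 22:00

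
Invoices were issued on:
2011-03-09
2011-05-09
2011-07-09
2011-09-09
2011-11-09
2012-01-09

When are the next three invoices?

Gaps: 61, 61, 62, 61, 61 days — not constant. Every event is on the 9th of the month.
Pattern: the 9th of every 2 months.
March 2012: 2012-03-09.
May 2012: 2012-05-09.
July 2012: 2012-07-09.

2012-03-09, 2012-05-09, 2012-07-09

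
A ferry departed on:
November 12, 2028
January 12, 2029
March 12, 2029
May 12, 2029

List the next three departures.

The day-of-month is always 12 (61, 59, 61 days between events).
So this recurs on the 12th of every 2 months.
July 2029: July 12, 2029.
September 2029: September 12, 2029.
Next: November 2029 → November 12, 2029.

July 12, 2029; September 12, 2029; November 12, 2029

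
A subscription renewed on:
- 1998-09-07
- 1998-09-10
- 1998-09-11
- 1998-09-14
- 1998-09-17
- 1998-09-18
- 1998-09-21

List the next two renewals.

Gaps: 3, 1, 3, 3, 1, 3 days — not constant, but cyclic with period 3.
The events fall on every Monday, Thursday and Friday.
The following Thursday is 1998-09-24.
The following Friday is 1998-09-25.

1998-09-24, 1998-09-25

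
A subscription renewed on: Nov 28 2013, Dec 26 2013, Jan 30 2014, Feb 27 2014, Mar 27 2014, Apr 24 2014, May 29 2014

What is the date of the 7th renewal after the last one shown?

Dec 25 2014

These are Thursdays with 28, 35, 28, 28, 28, 35-day gaps.
Each is the final Thursday of its month — Jan 30 2014 is past the 28th, so '4th Thursday' doesn't fit.
June 2014 ends with Thursday Jun 26 2014.
July 2014 ends with Thursday Jul 31 2014.
Last Thursday of August 2014: Aug 28 2014.
September 2014 ends with Thursday Sep 25 2014.
October 2014 ends with Thursday Oct 30 2014.
Last Thursday of November 2014: Nov 27 2014.
December 2014 ends with Thursday Dec 25 2014.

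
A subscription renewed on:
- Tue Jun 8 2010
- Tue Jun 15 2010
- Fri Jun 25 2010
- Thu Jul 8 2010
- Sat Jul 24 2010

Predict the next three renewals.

Intervals are 7, 10, 13, 16 days — an arithmetic progression with common difference 3.
Next gap: 19 days. Sat Jul 24 2010 + 19 days = Thu Aug 12 2010.
Next gap: 22 days. Thu Aug 12 2010 + 22 days = Fri Sep 3 2010.
Next gap: 25 days. Fri Sep 3 2010 + 25 days = Tue Sep 28 2010.

Thu Aug 12 2010, Fri Sep 3 2010, Tue Sep 28 2010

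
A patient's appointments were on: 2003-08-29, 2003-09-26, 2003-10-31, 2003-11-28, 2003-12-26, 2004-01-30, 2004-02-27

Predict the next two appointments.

Every date is a Friday; gaps 28, 35, 28, 28, 35, 28 days.
Each is the last Friday of its month (at least one falls on the 29th or later, ruling out '4th Friday').
March 2004 ends with Friday 2004-03-26.
April 2004 ends with Friday 2004-04-30.

2004-03-26, 2004-04-30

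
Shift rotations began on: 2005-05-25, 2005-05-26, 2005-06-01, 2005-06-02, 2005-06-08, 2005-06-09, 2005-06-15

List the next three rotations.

Every event lands on a Wednesday or Thursday (gaps cycle 1, 6, 1, 6, 1, 6).
So the schedule is: every Wednesday and Thursday.
Next Thursday: 2005-06-16.
The following Wednesday is 2005-06-22.
The following Thursday is 2005-06-23.

2005-06-16, 2005-06-22, 2005-06-23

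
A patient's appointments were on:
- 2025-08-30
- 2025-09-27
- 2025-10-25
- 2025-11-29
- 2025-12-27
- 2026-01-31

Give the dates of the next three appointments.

2026-02-28, 2026-03-28, 2026-04-25

These are Saturdays with 28, 28, 35, 28, 35-day gaps.
Each is the final Saturday of its month — 2025-08-30 is past the 28th, so '4th Saturday' doesn't fit.
February 2026 ends with Saturday 2026-02-28.
Last Saturday of March 2026: 2026-03-28.
April 2026 ends with Saturday 2026-04-25.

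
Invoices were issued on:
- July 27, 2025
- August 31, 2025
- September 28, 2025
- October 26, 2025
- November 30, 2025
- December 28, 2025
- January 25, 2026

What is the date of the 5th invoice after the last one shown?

Every date is a Sunday; gaps 35, 28, 28, 35, 28, 28 days.
Each is the last Sunday of its month (at least one falls on the 29th or later, ruling out '4th Sunday').
February 2026 ends with Sunday February 22, 2026.
March 2026 ends with Sunday March 29, 2026.
April 2026 ends with Sunday April 26, 2026.
Last Sunday of May 2026: May 31, 2026.
Last Sunday of June 2026: June 28, 2026.

June 28, 2026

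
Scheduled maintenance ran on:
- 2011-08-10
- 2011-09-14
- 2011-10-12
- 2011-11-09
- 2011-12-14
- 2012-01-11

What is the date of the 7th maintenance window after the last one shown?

These are Wednesdays at 28- or 35-day spacing (35, 28, 28, 35, 28).
The pattern: 2nd Wednesday of the month.
February 2012 — 2nd Wednesday is 2012-02-08.
2nd Wednesday of March 2012: 2012-03-14.
2nd Wednesday of April 2012: 2012-04-11.
2nd Wednesday of May 2012: 2012-05-09.
2nd Wednesday of June 2012: 2012-06-13.
July 2012 — 2nd Wednesday is 2012-07-11.
August 2012 — 2nd Wednesday is 2012-08-08.

2012-08-08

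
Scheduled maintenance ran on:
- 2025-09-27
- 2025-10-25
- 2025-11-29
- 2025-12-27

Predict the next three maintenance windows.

2026-01-31, 2026-02-28, 2026-03-28

These are Saturdays with 28, 35, 28-day gaps.
Each is the final Saturday of its month — 2025-11-29 is past the 28th, so '4th Saturday' doesn't fit.
January 2026 ends with Saturday 2026-01-31.
Last Saturday of February 2026: 2026-02-28.
Last Saturday of March 2026: 2026-03-28.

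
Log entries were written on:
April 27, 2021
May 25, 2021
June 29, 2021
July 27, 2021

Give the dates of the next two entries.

Every date is a Tuesday; gaps 28, 35, 28 days.
Each is the last Tuesday of its month (at least one falls on the 29th or later, ruling out '4th Tuesday').
August 2021 ends with Tuesday August 31, 2021.
September 2021 ends with Tuesday September 28, 2021.

August 31, 2021; September 28, 2021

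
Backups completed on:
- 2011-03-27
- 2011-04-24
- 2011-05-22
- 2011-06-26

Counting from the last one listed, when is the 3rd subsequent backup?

2011-09-25

Gaps: 28, 28, 35 days — a mix of 28 and 35. Every date is a Sunday.
Each is the 4th Sunday of its month.
July 2011 — 4th Sunday is 2011-07-24.
4th Sunday of August 2011: 2011-08-28.
September 2011 — 4th Sunday is 2011-09-25.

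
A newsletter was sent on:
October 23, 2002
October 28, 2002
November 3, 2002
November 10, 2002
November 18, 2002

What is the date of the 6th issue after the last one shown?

The spacing grows by 1 each time: 5, 6, 7, 8 days.
Next gap: 9 days. November 18, 2002 + 9 days = November 27, 2002.
Next gap: 10 days. November 27, 2002 + 10 days = December 7, 2002.
Next gap: 11 days. December 7, 2002 + 11 days = December 18, 2002.
Next gap: 12 days. December 18, 2002 + 12 days = December 30, 2002.
Next gap: 13 days. December 30, 2002 + 13 days = January 12, 2003.
Next gap: 14 days. January 12, 2003 + 14 days = January 26, 2003.

January 26, 2003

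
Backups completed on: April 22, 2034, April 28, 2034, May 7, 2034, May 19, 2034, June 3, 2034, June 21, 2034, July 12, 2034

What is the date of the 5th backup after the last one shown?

Gaps: 6, 9, 12, 15, 18, 21 days — each gap is 3 larger than the previous one.
Next gap: 24 days. July 12, 2034 + 24 days = August 5, 2034.
Next gap: 27 days. August 5, 2034 + 27 days = September 1, 2034.
Next gap: 30 days. September 1, 2034 + 30 days = October 1, 2034.
Next gap: 33 days. October 1, 2034 + 33 days = November 3, 2034.
Next gap: 36 days. November 3, 2034 + 36 days = December 9, 2034.

December 9, 2034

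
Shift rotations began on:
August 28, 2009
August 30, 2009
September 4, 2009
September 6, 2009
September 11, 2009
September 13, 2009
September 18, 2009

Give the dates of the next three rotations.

September 20, 2009; September 25, 2009; September 27, 2009

Gaps: 2, 5, 2, 5, 2, 5 days — not constant, but cyclic with period 2.
The events fall on every Friday and Sunday.
The following Sunday is September 20, 2009.
The following Friday is September 25, 2009.
The following Sunday is September 27, 2009.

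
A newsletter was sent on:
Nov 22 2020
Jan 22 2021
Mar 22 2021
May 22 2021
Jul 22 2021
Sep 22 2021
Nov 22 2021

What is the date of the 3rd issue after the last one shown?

Gaps: 61, 59, 61, 61, 62, 61 days — not constant. Every event is on the 22nd of the month.
Pattern: the 22nd of every 2 months.
Next: January 2022 → Jan 22 2022.
March 2022: Mar 22 2022.
May 2022: May 22 2022.

May 22 2022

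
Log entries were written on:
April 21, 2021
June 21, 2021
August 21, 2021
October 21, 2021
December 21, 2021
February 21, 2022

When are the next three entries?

Gaps: 61, 61, 61, 61, 62 days — not constant. Every event is on the 21st of the month.
Pattern: the 21st of every 2 months.
April 2022: April 21, 2022.
June 2022: June 21, 2022.
August 2022: August 21, 2022.

April 21, 2022; June 21, 2022; August 21, 2022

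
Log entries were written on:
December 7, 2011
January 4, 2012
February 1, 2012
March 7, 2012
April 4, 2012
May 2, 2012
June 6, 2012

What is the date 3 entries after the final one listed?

September 5, 2012

These are Wednesdays at 28- or 35-day spacing (28, 28, 35, 28, 28, 35).
The pattern: 1st Wednesday of the month.
July 2012 — 1st Wednesday is July 4, 2012.
1st Wednesday of August 2012: August 1, 2012.
1st Wednesday of September 2012: September 5, 2012.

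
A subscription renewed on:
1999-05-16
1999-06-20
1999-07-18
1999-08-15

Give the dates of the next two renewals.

1999-09-19, 1999-10-17

All dates are Sundays, 35, 28, 28 days apart.
Specifically, the 3rd Sunday of each month.
September 1999 — 3rd Sunday is 1999-09-19.
3rd Sunday of October 1999: 1999-10-17.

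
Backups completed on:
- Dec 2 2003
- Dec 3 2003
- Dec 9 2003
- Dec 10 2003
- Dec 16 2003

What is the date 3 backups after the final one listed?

Gaps: 1, 6, 1, 6 days — not constant, but cyclic with period 2.
The events fall on every Tuesday and Wednesday.
Next Wednesday: Dec 17 2003.
The following Tuesday is Dec 23 2003.
Next Wednesday: Dec 24 2003.

Dec 24 2003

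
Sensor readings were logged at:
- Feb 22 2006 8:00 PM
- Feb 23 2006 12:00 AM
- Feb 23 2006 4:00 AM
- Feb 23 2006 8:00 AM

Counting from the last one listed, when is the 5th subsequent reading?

Feb 24 2006 4:00 AM

Spacing: 4, 4, 4 h — constant 4 h.
Feb 23 2006 8:00 AM + 4 h = Feb 23 2006 12:00 PM.
Feb 23 2006 12:00 PM + 4 h = Feb 23 2006 4:00 PM.
Feb 23 2006 4:00 PM + 4 h = Feb 23 2006 8:00 PM.
Feb 23 2006 8:00 PM + 4 h = Feb 24 2006 12:00 AM.
Feb 24 2006 12:00 AM + 4 h = Feb 24 2006 4:00 AM.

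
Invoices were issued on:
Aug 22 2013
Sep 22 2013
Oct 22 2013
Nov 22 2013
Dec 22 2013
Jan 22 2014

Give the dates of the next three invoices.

The day-of-month is always 22 (31, 30, 31, 30, 31 days between events).
So this recurs on the 22nd of each month.
February 2014: Feb 22 2014.
March 2014: Mar 22 2014.
Next: April 2014 → Apr 22 2014.

Feb 22 2014, Mar 22 2014, Apr 22 2014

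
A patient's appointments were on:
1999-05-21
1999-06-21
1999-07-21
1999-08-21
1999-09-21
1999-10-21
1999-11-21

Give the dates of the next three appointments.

1999-12-21, 2000-01-21, 2000-02-21

Gaps: 31, 30, 31, 31, 30, 31 days — not constant. Every event is on the 21st of the month.
Pattern: the 21st of each month.
December 1999: 1999-12-21.
Next: January 2000 → 2000-01-21.
February 2000: 2000-02-21.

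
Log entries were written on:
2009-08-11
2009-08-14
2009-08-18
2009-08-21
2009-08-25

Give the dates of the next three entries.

2009-08-28, 2009-09-01, 2009-09-04

The gap pattern 3, 4, 3, 4 repeats every 2 events.
These are the Tuesdays and Fridays of each week.
The following Friday is 2009-08-28.
Next Tuesday: 2009-09-01.
The following Friday is 2009-09-04.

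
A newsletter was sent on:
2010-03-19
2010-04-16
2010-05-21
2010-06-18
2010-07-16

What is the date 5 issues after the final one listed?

These are Fridays at 28- or 35-day spacing (28, 35, 28, 28).
The pattern: 3rd Friday of the month.
August 2010 — 3rd Friday is 2010-08-20.
3rd Friday of September 2010: 2010-09-17.
October 2010 — 3rd Friday is 2010-10-15.
November 2010 — 3rd Friday is 2010-11-19.
3rd Friday of December 2010: 2010-12-17.

2010-12-17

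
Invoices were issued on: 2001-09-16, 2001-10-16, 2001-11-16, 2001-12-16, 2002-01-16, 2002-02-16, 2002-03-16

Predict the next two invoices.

The day-of-month is always 16 (30, 31, 30, 31, 31, 28 days between events).
So this recurs on the 16th of each month.
Next: April 2002 → 2002-04-16.
May 2002: 2002-05-16.

2002-04-16, 2002-05-16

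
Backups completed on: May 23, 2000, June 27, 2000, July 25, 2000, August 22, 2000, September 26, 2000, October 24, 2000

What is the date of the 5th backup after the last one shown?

March 27, 2001

All dates are Tuesdays, 35, 28, 28, 35, 28 days apart.
Specifically, the 4th Tuesday of each month.
November 2000 — 4th Tuesday is November 28, 2000.
December 2000 — 4th Tuesday is December 26, 2000.
4th Tuesday of January 2001: January 23, 2001.
4th Tuesday of February 2001: February 27, 2001.
March 2001 — 4th Tuesday is March 27, 2001.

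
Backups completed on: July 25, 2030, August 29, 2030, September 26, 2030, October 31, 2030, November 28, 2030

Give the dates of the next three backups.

December 26, 2030; January 30, 2031; February 27, 2031

All Thursdays; the gaps (35, 28, 35, 28) vary with month length.
This is the last Thursday of each month.
December 2030 ends with Thursday December 26, 2030.
Last Thursday of January 2031: January 30, 2031.
Last Thursday of February 2031: February 27, 2031.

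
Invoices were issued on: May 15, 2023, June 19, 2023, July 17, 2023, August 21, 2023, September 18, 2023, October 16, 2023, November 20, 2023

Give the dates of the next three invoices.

December 18, 2023; January 15, 2024; February 19, 2024

All dates are Mondays, 35, 28, 35, 28, 28, 35 days apart.
Specifically, the 3rd Monday of each month.
December 2023 — 3rd Monday is December 18, 2023.
January 2024 — 3rd Monday is January 15, 2024.
February 2024 — 3rd Monday is February 19, 2024.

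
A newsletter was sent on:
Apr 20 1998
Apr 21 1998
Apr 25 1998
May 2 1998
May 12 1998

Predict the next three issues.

Gaps: 1, 4, 7, 10 days — each gap is 3 larger than the previous one.
Next gap: 13 days. May 12 1998 + 13 days = May 25 1998.
Next gap: 16 days. May 25 1998 + 16 days = Jun 10 1998.
Next gap: 19 days. Jun 10 1998 + 19 days = Jun 29 1998.

May 25 1998, Jun 10 1998, Jun 29 1998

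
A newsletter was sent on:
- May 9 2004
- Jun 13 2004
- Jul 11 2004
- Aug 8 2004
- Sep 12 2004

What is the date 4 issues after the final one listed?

Jan 9 2005

These are Sundays at 28- or 35-day spacing (35, 28, 28, 35).
The pattern: 2nd Sunday of the month.
2nd Sunday of October 2004: Oct 10 2004.
November 2004 — 2nd Sunday is Nov 14 2004.
2nd Sunday of December 2004: Dec 12 2004.
January 2005 — 2nd Sunday is Jan 9 2005.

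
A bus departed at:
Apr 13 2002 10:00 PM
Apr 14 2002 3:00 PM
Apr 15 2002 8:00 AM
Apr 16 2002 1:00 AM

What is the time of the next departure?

Apr 16 2002 6:00 PM

The interval is a steady 17 hours (17, 17, 17).
Apr 16 2002 1:00 AM + 17 h = Apr 16 2002 6:00 PM.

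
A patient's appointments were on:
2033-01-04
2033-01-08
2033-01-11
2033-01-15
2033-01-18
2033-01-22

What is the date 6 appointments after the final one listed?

2033-02-12

Gaps: 4, 3, 4, 3, 4 days — not constant, but cyclic with period 2.
The events fall on every Tuesday and Saturday.
Next Tuesday: 2033-01-25.
The following Saturday is 2033-01-29.
Next Tuesday: 2033-02-01.
The following Saturday is 2033-02-05.
The following Tuesday is 2033-02-08.
The following Saturday is 2033-02-12.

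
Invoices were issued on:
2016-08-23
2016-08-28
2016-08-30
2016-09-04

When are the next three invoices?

The gap pattern 5, 2, 5 repeats every 2 events.
These are the Tuesdays and Sundays of each week.
The following Tuesday is 2016-09-06.
Next Sunday: 2016-09-11.
Next Tuesday: 2016-09-13.

2016-09-06, 2016-09-11, 2016-09-13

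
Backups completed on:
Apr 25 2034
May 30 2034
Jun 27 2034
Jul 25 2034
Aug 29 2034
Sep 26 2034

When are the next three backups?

Oct 31 2034, Nov 28 2034, Dec 26 2034

Every date is a Tuesday; gaps 35, 28, 28, 35, 28 days.
Each is the last Tuesday of its month (at least one falls on the 29th or later, ruling out '4th Tuesday').
Last Tuesday of October 2034: Oct 31 2034.
Last Tuesday of November 2034: Nov 28 2034.
Last Tuesday of December 2034: Dec 26 2034.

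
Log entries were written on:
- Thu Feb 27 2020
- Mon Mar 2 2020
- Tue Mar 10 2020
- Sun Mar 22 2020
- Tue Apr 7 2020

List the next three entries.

Mon Apr 27 2020, Thu May 21 2020, Thu Jun 18 2020

The spacing grows by 4 each time: 4, 8, 12, 16 days.
Next gap: 20 days. Tue Apr 7 2020 + 20 days = Mon Apr 27 2020.
Next gap: 24 days. Mon Apr 27 2020 + 24 days = Thu May 21 2020.
Next gap: 28 days. Thu May 21 2020 + 28 days = Thu Jun 18 2020.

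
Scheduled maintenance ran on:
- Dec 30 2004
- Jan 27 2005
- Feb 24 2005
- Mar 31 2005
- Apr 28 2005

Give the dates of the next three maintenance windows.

May 26 2005, Jun 30 2005, Jul 28 2005

All Thursdays; the gaps (28, 28, 35, 28) vary with month length.
This is the last Thursday of each month.
Last Thursday of May 2005: May 26 2005.
Last Thursday of June 2005: Jun 30 2005.
July 2005 ends with Thursday Jul 28 2005.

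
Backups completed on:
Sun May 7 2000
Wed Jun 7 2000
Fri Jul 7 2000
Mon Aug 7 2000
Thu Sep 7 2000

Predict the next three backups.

Each date is the 7th; the gaps (31, 30, 31, 31) track the month lengths.
The rule is the 7th of each month.
Next: October 2000 → Sat Oct 7 2000.
Next: November 2000 → Tue Nov 7 2000.
Next: December 2000 → Thu Dec 7 2000.

Sat Oct 7 2000, Tue Nov 7 2000, Thu Dec 7 2000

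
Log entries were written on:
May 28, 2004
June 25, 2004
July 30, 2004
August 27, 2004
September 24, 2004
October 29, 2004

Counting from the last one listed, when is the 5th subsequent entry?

March 25, 2005

These are Fridays with 28, 35, 28, 28, 35-day gaps.
Each is the final Friday of its month — July 30, 2004 is past the 28th, so '4th Friday' doesn't fit.
November 2004 ends with Friday November 26, 2004.
December 2004 ends with Friday December 31, 2004.
January 2005 ends with Friday January 28, 2005.
Last Friday of February 2005: February 25, 2005.
March 2005 ends with Friday March 25, 2005.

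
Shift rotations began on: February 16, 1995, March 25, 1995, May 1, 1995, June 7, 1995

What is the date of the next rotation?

Every event comes 37 days after the last (37, 37, 37).
June 7, 1995 + 37 days = July 14, 1995.

July 14, 1995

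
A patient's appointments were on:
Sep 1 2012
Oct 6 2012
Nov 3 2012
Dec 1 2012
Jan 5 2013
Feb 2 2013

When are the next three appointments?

All dates are Saturdays, 35, 28, 28, 35, 28 days apart.
Specifically, the 1st Saturday of each month.
1st Saturday of March 2013: Mar 2 2013.
1st Saturday of April 2013: Apr 6 2013.
1st Saturday of May 2013: May 4 2013.

Mar 2 2013, Apr 6 2013, May 4 2013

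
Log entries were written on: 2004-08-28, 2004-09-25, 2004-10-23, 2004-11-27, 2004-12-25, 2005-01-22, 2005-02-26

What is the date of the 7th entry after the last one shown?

All dates are Saturdays, 28, 28, 35, 28, 28, 35 days apart.
Specifically, the 4th Saturday of each month.
4th Saturday of March 2005: 2005-03-26.
April 2005 — 4th Saturday is 2005-04-23.
May 2005 — 4th Saturday is 2005-05-28.
June 2005 — 4th Saturday is 2005-06-25.
July 2005 — 4th Saturday is 2005-07-23.
August 2005 — 4th Saturday is 2005-08-27.
4th Saturday of September 2005: 2005-09-24.

2005-09-24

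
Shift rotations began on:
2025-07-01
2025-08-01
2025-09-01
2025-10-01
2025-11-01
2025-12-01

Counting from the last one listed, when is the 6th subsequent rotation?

Each date is the 1st; the gaps (31, 31, 30, 31, 30) track the month lengths.
The rule is the 1st of each month.
Next: January 2026 → 2026-01-01.
Next: February 2026 → 2026-02-01.
March 2026: 2026-03-01.
April 2026: 2026-04-01.
Next: May 2026 → 2026-05-01.
June 2026: 2026-06-01.

2026-06-01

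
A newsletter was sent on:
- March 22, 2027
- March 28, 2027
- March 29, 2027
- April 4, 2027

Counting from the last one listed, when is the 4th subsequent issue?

Every event lands on a Monday or Sunday (gaps cycle 6, 1, 6).
So the schedule is: every Monday and Sunday.
The following Monday is April 5, 2027.
Next Sunday: April 11, 2027.
The following Monday is April 12, 2027.
The following Sunday is April 18, 2027.

April 18, 2027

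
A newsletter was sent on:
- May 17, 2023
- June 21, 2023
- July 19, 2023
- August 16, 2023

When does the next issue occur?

September 20, 2023

These are Wednesdays at 28- or 35-day spacing (35, 28, 28).
The pattern: 3rd Wednesday of the month.
September 2023 — 3rd Wednesday is September 20, 2023.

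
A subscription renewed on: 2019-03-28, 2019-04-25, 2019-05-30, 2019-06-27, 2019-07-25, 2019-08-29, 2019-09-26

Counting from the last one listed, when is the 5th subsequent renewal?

These are Thursdays with 28, 35, 28, 28, 35, 28-day gaps.
Each is the final Thursday of its month — 2019-05-30 is past the 28th, so '4th Thursday' doesn't fit.
October 2019 ends with Thursday 2019-10-31.
November 2019 ends with Thursday 2019-11-28.
Last Thursday of December 2019: 2019-12-26.
January 2020 ends with Thursday 2020-01-30.
Last Thursday of February 2020: 2020-02-27.

2020-02-27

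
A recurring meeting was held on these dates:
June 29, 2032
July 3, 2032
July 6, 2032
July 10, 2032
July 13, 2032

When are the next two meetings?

July 17, 2032; July 20, 2032

The gap pattern 4, 3, 4, 3 repeats every 2 events.
These are the Tuesdays and Saturdays of each week.
Next Saturday: July 17, 2032.
The following Tuesday is July 20, 2032.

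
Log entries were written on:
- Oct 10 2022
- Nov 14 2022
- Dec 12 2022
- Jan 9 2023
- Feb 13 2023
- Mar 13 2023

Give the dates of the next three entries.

These are Mondays at 28- or 35-day spacing (35, 28, 28, 35, 28).
The pattern: 2nd Monday of the month.
April 2023 — 2nd Monday is Apr 10 2023.
2nd Monday of May 2023: May 8 2023.
2nd Monday of June 2023: Jun 12 2023.

Apr 10 2023, May 8 2023, Jun 12 2023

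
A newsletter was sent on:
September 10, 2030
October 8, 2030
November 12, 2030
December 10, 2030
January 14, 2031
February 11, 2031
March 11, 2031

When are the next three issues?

April 8, 2031; May 13, 2031; June 10, 2031

These are Tuesdays at 28- or 35-day spacing (28, 35, 28, 35, 28, 28).
The pattern: 2nd Tuesday of the month.
2nd Tuesday of April 2031: April 8, 2031.
May 2031 — 2nd Tuesday is May 13, 2031.
2nd Tuesday of June 2031: June 10, 2031.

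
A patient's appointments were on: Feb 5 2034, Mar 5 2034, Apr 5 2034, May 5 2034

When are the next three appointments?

The day-of-month is always 5 (28, 31, 30 days between events).
So this recurs on the 5th of each month.
Next: June 2034 → Jun 5 2034.
July 2034: Jul 5 2034.
August 2034: Aug 5 2034.

Jun 5 2034, Jul 5 2034, Aug 5 2034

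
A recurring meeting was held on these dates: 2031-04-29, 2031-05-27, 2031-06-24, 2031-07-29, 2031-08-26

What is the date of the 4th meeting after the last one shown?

Every date is a Tuesday; gaps 28, 28, 35, 28 days.
Each is the last Tuesday of its month (at least one falls on the 29th or later, ruling out '4th Tuesday').
September 2031 ends with Tuesday 2031-09-30.
Last Tuesday of October 2031: 2031-10-28.
Last Tuesday of November 2031: 2031-11-25.
Last Tuesday of December 2031: 2031-12-30.

2031-12-30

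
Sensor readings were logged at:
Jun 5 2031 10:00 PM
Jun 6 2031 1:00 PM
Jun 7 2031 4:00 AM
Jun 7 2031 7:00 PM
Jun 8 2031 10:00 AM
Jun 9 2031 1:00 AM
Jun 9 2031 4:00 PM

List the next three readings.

Jun 10 2031 7:00 AM, Jun 10 2031 10:00 PM, Jun 11 2031 1:00 PM

Spacing: 15, 15, 15, 15, 15, 15 h — constant 15 h.
Jun 9 2031 4:00 PM + 15 h = Jun 10 2031 7:00 AM.
Jun 10 2031 7:00 AM + 15 h = Jun 10 2031 10:00 PM.
Jun 10 2031 10:00 PM + 15 h = Jun 11 2031 1:00 PM.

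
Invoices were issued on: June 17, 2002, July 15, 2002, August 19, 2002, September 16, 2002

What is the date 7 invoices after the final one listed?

All dates are Mondays, 28, 35, 28 days apart.
Specifically, the 3rd Monday of each month.
October 2002 — 3rd Monday is October 21, 2002.
3rd Monday of November 2002: November 18, 2002.
December 2002 — 3rd Monday is December 16, 2002.
3rd Monday of January 2003: January 20, 2003.
3rd Monday of February 2003: February 17, 2003.
March 2003 — 3rd Monday is March 17, 2003.
3rd Monday of April 2003: April 21, 2003.

April 21, 2003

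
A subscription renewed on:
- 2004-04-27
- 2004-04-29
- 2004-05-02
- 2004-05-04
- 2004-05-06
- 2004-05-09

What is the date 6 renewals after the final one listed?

Every event lands on a Tuesday or Thursday or Sunday (gaps cycle 2, 3, 2, 2, 3).
So the schedule is: every Tuesday, Thursday and Sunday.
Next Tuesday: 2004-05-11.
The following Thursday is 2004-05-13.
The following Sunday is 2004-05-16.
The following Tuesday is 2004-05-18.
Next Thursday: 2004-05-20.
Next Sunday: 2004-05-23.

2004-05-23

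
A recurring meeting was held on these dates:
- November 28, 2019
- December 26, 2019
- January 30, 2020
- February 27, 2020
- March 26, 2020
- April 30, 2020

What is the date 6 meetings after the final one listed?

October 29, 2020

These are Thursdays with 28, 35, 28, 28, 35-day gaps.
Each is the final Thursday of its month — January 30, 2020 is past the 28th, so '4th Thursday' doesn't fit.
May 2020 ends with Thursday May 28, 2020.
June 2020 ends with Thursday June 25, 2020.
Last Thursday of July 2020: July 30, 2020.
Last Thursday of August 2020: August 27, 2020.
Last Thursday of September 2020: September 24, 2020.
October 2020 ends with Thursday October 29, 2020.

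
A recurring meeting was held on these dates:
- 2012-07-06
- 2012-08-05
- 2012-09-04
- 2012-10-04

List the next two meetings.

2012-11-03, 2012-12-03

Every event comes 30 days after the last (30, 30, 30).
2012-10-04 + 30 days = 2012-11-03.
2012-11-03 + 30 days = 2012-12-03.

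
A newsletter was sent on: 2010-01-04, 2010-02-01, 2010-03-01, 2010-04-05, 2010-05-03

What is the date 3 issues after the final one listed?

These are Mondays at 28- or 35-day spacing (28, 28, 35, 28).
The pattern: 1st Monday of the month.
1st Monday of June 2010: 2010-06-07.
1st Monday of July 2010: 2010-07-05.
August 2010 — 1st Monday is 2010-08-02.

2010-08-02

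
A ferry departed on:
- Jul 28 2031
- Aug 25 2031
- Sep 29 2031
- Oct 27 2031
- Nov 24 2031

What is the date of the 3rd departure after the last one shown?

Feb 23 2032

All Mondays; the gaps (28, 35, 28, 28) vary with month length.
This is the last Monday of each month.
December 2031 ends with Monday Dec 29 2031.
January 2032 ends with Monday Jan 26 2032.
Last Monday of February 2032: Feb 23 2032.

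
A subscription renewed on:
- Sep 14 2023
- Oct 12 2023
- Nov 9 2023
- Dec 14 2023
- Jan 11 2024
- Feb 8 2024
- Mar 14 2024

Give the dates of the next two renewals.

Apr 11 2024, May 9 2024

Gaps: 28, 28, 35, 28, 28, 35 days — a mix of 28 and 35. Every date is a Thursday.
Each is the 2nd Thursday of its month.
April 2024 — 2nd Thursday is Apr 11 2024.
2nd Thursday of May 2024: May 9 2024.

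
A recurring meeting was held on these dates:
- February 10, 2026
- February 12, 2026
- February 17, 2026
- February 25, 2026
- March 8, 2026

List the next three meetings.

Intervals are 2, 5, 8, 11 days — an arithmetic progression with common difference 3.
Next gap: 14 days. March 8, 2026 + 14 days = March 22, 2026.
Next gap: 17 days. March 22, 2026 + 17 days = April 8, 2026.
Next gap: 20 days. April 8, 2026 + 20 days = April 28, 2026.

March 22, 2026; April 8, 2026; April 28, 2026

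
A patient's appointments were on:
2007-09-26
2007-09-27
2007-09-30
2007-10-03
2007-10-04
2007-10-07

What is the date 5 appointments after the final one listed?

2007-10-18

The gap pattern 1, 3, 3, 1, 3 repeats every 3 events.
These are the Wednesdays, Thursdays and Sundays of each week.
The following Wednesday is 2007-10-10.
Next Thursday: 2007-10-11.
The following Sunday is 2007-10-14.
Next Wednesday: 2007-10-17.
The following Thursday is 2007-10-18.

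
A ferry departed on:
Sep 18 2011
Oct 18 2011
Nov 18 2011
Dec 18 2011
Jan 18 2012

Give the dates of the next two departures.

Feb 18 2012, Mar 18 2012

The day-of-month is always 18 (30, 31, 30, 31 days between events).
So this recurs on the 18th of each month.
Next: February 2012 → Feb 18 2012.
Next: March 2012 → Mar 18 2012.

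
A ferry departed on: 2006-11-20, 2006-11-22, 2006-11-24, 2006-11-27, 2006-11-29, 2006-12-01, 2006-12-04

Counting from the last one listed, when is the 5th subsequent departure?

2006-12-15

The gap pattern 2, 2, 3, 2, 2, 3 repeats every 3 events.
These are the Mondays, Wednesdays and Fridays of each week.
The following Wednesday is 2006-12-06.
The following Friday is 2006-12-08.
The following Monday is 2006-12-11.
The following Wednesday is 2006-12-13.
Next Friday: 2006-12-15.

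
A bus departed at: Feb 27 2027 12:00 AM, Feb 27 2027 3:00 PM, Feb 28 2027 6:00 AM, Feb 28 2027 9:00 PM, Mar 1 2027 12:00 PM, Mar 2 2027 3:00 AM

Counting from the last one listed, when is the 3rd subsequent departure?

Gaps: 15, 15, 15, 15, 15 hours — each event is 15 hours after the previous one.
Mar 2 2027 3:00 AM + 15 h = Mar 2 2027 6:00 PM.
Mar 2 2027 6:00 PM + 15 h = Mar 3 2027 9:00 AM.
Mar 3 2027 9:00 AM + 15 h = Mar 4 2027 12:00 AM.

Mar 4 2027 12:00 AM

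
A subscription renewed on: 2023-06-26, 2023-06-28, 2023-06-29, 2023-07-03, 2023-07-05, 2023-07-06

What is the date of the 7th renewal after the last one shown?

The gap pattern 2, 1, 4, 2, 1 repeats every 3 events.
These are the Mondays, Wednesdays and Thursdays of each week.
The following Monday is 2023-07-10.
Next Wednesday: 2023-07-12.
Next Thursday: 2023-07-13.
Next Monday: 2023-07-17.
The following Wednesday is 2023-07-19.
Next Thursday: 2023-07-20.
The following Monday is 2023-07-24.

2023-07-24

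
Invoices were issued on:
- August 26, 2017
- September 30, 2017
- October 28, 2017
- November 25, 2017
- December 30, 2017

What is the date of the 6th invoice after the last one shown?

June 30, 2018

All Saturdays; the gaps (35, 28, 28, 35) vary with month length.
This is the last Saturday of each month.
Last Saturday of January 2018: January 27, 2018.
February 2018 ends with Saturday February 24, 2018.
Last Saturday of March 2018: March 31, 2018.
April 2018 ends with Saturday April 28, 2018.
Last Saturday of May 2018: May 26, 2018.
Last Saturday of June 2018: June 30, 2018.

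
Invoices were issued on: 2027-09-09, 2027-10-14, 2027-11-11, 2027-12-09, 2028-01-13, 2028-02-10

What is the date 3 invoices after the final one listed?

Gaps: 35, 28, 28, 35, 28 days — a mix of 28 and 35. Every date is a Thursday.
Each is the 2nd Thursday of its month.
2nd Thursday of March 2028: 2028-03-09.
April 2028 — 2nd Thursday is 2028-04-13.
May 2028 — 2nd Thursday is 2028-05-11.

2028-05-11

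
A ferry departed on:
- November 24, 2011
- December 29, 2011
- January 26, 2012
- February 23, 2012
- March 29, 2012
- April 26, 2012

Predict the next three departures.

May 31, 2012; June 28, 2012; July 26, 2012

Every date is a Thursday; gaps 35, 28, 28, 35, 28 days.
Each is the last Thursday of its month (at least one falls on the 29th or later, ruling out '4th Thursday').
May 2012 ends with Thursday May 31, 2012.
Last Thursday of June 2012: June 28, 2012.
Last Thursday of July 2012: July 26, 2012.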